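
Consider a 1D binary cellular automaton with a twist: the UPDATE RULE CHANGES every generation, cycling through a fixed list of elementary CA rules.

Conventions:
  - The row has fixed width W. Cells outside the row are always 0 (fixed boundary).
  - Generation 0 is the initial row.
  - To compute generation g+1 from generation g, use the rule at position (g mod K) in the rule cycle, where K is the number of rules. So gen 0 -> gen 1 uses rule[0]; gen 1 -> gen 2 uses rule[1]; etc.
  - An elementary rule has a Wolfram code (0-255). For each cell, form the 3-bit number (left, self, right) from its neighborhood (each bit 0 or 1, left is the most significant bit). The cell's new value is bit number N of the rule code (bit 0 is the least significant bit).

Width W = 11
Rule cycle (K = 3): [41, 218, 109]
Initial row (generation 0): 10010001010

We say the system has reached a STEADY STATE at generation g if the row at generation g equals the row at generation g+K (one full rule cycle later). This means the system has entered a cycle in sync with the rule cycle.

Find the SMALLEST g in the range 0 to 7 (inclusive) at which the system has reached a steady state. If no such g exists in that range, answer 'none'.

Answer: none

Derivation:
Gen 0: 10010001010
Gen 1 (rule 41): 00000100100
Gen 2 (rule 218): 00001011010
Gen 3 (rule 109): 11101111110
Gen 4 (rule 41): 10011000000
Gen 5 (rule 218): 01111100000
Gen 6 (rule 109): 01000101111
Gen 7 (rule 41): 00010011000
Gen 8 (rule 218): 00101111100
Gen 9 (rule 109): 10111000101
Gen 10 (rule 41): 01100010010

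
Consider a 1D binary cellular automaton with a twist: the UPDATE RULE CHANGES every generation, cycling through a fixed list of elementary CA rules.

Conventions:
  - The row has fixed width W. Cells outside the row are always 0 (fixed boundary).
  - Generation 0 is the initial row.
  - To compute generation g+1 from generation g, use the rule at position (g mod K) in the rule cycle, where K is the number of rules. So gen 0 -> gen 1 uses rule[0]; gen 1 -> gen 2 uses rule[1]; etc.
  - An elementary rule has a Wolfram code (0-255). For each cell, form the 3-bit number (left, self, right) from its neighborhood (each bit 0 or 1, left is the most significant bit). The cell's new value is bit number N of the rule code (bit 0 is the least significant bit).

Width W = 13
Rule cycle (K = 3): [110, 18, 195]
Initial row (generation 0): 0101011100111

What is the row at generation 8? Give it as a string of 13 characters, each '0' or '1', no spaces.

Answer: 0000100001010

Derivation:
Gen 0: 0101011100111
Gen 1 (rule 110): 1111110101101
Gen 2 (rule 18): 0000000000000
Gen 3 (rule 195): 1111111111111
Gen 4 (rule 110): 1000000000001
Gen 5 (rule 18): 0100000000010
Gen 6 (rule 195): 1001111111100
Gen 7 (rule 110): 1011000000100
Gen 8 (rule 18): 0000100001010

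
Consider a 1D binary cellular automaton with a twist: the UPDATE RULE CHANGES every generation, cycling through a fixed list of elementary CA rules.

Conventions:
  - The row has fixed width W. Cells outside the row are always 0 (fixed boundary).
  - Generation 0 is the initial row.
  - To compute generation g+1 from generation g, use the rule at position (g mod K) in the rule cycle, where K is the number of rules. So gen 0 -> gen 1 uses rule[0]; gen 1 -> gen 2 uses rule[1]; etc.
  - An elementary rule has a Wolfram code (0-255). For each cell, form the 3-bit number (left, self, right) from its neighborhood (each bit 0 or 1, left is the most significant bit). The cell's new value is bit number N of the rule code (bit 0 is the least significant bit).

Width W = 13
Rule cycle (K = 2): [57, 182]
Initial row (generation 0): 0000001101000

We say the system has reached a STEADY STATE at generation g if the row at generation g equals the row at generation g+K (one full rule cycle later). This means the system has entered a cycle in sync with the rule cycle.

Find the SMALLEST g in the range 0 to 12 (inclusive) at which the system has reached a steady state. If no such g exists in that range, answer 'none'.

Gen 0: 0000001101000
Gen 1 (rule 57): 1111101010111
Gen 2 (rule 182): 0111011111010
Gen 3 (rule 57): 0100110000101
Gen 4 (rule 182): 1111001001111
Gen 5 (rule 57): 1000100101000
Gen 6 (rule 182): 1101111111100
Gen 7 (rule 57): 1011000000011
Gen 8 (rule 182): 1100100000100
Gen 9 (rule 57): 1010011110011
Gen 10 (rule 182): 1111101101100
Gen 11 (rule 57): 1000011011011
Gen 12 (rule 182): 1100100100100
Gen 13 (rule 57): 1010010010011
Gen 14 (rule 182): 1111111111100

Answer: none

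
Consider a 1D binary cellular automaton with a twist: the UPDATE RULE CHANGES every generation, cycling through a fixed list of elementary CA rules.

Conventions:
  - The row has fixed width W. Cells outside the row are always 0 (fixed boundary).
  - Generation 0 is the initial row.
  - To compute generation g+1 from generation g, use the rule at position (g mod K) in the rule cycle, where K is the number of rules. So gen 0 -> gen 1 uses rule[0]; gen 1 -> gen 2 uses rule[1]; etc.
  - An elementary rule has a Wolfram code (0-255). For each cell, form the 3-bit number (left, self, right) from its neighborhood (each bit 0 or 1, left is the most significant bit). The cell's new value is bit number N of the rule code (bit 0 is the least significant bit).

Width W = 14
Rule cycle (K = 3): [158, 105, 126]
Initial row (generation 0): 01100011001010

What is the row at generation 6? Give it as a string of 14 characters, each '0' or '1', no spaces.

Gen 0: 01100011001010
Gen 1 (rule 158): 11010110111011
Gen 2 (rule 105): 11101111101111
Gen 3 (rule 126): 10111000111001
Gen 4 (rule 158): 10110101110111
Gen 5 (rule 105): 01111011011101
Gen 6 (rule 126): 11001111110111

Answer: 11001111110111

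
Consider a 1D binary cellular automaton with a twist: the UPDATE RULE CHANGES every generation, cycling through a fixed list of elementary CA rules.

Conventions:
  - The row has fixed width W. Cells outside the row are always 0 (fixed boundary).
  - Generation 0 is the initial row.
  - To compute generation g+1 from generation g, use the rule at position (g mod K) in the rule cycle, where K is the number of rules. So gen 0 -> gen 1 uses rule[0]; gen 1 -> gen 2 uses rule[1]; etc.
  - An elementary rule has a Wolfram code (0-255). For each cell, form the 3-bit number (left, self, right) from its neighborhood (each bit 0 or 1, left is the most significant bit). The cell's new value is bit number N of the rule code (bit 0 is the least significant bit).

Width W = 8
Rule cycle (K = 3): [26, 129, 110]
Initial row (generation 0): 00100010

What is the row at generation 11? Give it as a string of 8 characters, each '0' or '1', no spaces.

Answer: 00000001

Derivation:
Gen 0: 00100010
Gen 1 (rule 26): 01010101
Gen 2 (rule 129): 00000000
Gen 3 (rule 110): 00000000
Gen 4 (rule 26): 00000000
Gen 5 (rule 129): 11111111
Gen 6 (rule 110): 10000001
Gen 7 (rule 26): 01000010
Gen 8 (rule 129): 00011000
Gen 9 (rule 110): 00111000
Gen 10 (rule 26): 01100100
Gen 11 (rule 129): 00000001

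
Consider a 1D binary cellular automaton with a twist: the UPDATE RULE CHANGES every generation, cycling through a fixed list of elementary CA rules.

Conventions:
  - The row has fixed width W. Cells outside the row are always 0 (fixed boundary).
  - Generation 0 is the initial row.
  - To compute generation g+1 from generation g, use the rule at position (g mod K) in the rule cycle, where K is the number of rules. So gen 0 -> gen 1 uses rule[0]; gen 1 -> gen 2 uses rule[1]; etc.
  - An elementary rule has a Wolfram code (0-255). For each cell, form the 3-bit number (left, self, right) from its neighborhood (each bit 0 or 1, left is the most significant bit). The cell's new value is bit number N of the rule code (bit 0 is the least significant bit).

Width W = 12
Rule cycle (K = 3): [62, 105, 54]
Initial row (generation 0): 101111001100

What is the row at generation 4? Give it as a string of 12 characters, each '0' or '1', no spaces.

Gen 0: 101111001100
Gen 1 (rule 62): 111000111010
Gen 2 (rule 105): 101010101100
Gen 3 (rule 54): 111111110010
Gen 4 (rule 62): 100000001111

Answer: 100000001111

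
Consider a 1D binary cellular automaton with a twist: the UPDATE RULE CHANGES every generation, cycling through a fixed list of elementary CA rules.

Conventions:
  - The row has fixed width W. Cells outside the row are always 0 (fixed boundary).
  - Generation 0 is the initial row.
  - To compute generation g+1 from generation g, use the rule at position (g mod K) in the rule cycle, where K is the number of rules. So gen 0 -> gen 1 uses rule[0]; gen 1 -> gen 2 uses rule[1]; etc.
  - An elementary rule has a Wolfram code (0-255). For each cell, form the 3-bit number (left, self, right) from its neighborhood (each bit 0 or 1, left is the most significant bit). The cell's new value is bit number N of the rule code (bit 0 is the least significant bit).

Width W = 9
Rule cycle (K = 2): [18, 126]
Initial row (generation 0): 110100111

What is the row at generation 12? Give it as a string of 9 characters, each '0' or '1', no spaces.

Gen 0: 110100111
Gen 1 (rule 18): 000011000
Gen 2 (rule 126): 000111100
Gen 3 (rule 18): 001000010
Gen 4 (rule 126): 011100111
Gen 5 (rule 18): 100011000
Gen 6 (rule 126): 110111100
Gen 7 (rule 18): 000000010
Gen 8 (rule 126): 000000111
Gen 9 (rule 18): 000001000
Gen 10 (rule 126): 000011100
Gen 11 (rule 18): 000100010
Gen 12 (rule 126): 001110111

Answer: 001110111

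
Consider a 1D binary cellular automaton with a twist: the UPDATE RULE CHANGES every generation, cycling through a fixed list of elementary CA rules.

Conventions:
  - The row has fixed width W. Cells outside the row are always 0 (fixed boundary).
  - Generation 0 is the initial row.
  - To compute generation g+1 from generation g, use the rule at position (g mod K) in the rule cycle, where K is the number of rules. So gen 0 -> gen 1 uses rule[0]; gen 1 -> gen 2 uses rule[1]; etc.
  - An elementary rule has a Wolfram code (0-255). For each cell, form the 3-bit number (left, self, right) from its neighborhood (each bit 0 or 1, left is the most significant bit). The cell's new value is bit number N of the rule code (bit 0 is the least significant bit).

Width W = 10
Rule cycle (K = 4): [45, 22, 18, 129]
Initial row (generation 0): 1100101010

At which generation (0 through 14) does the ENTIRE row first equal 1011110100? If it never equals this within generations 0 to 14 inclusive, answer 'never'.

Gen 0: 1100101010
Gen 1 (rule 45): 1000111110
Gen 2 (rule 22): 1101000001
Gen 3 (rule 18): 0000100010
Gen 4 (rule 129): 1110001000
Gen 5 (rule 45): 1000101011
Gen 6 (rule 22): 1101101000
Gen 7 (rule 18): 0000000100
Gen 8 (rule 129): 1111110001
Gen 9 (rule 45): 1000000101
Gen 10 (rule 22): 1100001101
Gen 11 (rule 18): 0010010000
Gen 12 (rule 129): 1000000111
Gen 13 (rule 45): 1011110100
Gen 14 (rule 22): 1000000110

Answer: 13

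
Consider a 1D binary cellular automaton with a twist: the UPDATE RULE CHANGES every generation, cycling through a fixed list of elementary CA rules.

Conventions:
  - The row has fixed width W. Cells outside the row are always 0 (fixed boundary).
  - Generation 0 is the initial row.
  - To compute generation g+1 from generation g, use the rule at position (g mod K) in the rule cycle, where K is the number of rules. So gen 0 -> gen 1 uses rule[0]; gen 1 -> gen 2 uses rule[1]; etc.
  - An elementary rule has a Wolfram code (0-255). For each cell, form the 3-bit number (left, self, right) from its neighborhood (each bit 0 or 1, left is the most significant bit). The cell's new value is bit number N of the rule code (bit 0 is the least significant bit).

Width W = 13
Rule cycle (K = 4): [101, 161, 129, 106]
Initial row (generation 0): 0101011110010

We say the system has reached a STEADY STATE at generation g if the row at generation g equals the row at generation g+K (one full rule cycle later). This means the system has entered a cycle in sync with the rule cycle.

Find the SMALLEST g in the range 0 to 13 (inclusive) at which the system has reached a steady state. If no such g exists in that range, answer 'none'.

Answer: none

Derivation:
Gen 0: 0101011110010
Gen 1 (rule 101): 0111100010010
Gen 2 (rule 161): 0011001000000
Gen 3 (rule 129): 1000000011111
Gen 4 (rule 106): 0000000110001
Gen 5 (rule 101): 1111110010101
Gen 6 (rule 161): 0111100001010
Gen 7 (rule 129): 0011001100000
Gen 8 (rule 106): 0111011100000
Gen 9 (rule 101): 0001100101111
Gen 10 (rule 161): 1100000010110
Gen 11 (rule 129): 0001111000000
Gen 12 (rule 106): 0011001000000
Gen 13 (rule 101): 1001001011111
Gen 14 (rule 161): 0000000101110
Gen 15 (rule 129): 1111110000100
Gen 16 (rule 106): 1000010001000
Gen 17 (rule 101): 1011010101011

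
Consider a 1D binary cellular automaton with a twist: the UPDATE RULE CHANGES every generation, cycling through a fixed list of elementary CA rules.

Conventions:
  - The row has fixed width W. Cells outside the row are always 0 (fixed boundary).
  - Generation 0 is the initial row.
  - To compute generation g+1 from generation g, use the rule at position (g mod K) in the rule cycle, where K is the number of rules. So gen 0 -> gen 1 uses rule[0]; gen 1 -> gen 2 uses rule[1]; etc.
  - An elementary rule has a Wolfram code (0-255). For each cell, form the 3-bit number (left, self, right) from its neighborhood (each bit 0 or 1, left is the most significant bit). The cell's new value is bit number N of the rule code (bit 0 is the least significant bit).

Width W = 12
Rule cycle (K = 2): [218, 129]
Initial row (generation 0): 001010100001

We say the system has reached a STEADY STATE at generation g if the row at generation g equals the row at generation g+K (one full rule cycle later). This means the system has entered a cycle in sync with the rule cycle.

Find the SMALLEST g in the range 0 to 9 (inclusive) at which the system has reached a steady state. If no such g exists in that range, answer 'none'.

Answer: 5

Derivation:
Gen 0: 001010100001
Gen 1 (rule 218): 010000010010
Gen 2 (rule 129): 000111000000
Gen 3 (rule 218): 001111100000
Gen 4 (rule 129): 100111001111
Gen 5 (rule 218): 011111111111
Gen 6 (rule 129): 001111111110
Gen 7 (rule 218): 011111111111
Gen 8 (rule 129): 001111111110
Gen 9 (rule 218): 011111111111
Gen 10 (rule 129): 001111111110
Gen 11 (rule 218): 011111111111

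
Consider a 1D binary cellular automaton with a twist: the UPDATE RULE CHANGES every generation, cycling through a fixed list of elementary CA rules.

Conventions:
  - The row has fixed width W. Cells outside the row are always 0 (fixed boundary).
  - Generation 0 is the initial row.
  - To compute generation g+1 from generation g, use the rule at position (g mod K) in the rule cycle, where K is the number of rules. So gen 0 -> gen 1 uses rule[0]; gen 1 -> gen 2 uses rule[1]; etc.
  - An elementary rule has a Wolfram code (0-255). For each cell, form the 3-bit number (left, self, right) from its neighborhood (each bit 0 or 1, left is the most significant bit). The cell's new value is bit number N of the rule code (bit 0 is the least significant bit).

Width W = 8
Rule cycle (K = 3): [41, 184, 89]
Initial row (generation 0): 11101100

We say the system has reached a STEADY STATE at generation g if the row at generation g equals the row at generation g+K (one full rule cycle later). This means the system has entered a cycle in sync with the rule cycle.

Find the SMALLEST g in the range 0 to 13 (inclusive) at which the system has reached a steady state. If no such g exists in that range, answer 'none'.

Gen 0: 11101100
Gen 1 (rule 41): 10011001
Gen 2 (rule 184): 01010100
Gen 3 (rule 89): 00000011
Gen 4 (rule 41): 11111010
Gen 5 (rule 184): 11110101
Gen 6 (rule 89): 10010000
Gen 7 (rule 41): 00000111
Gen 8 (rule 184): 00000110
Gen 9 (rule 89): 11110111
Gen 10 (rule 41): 10001100
Gen 11 (rule 184): 01001010
Gen 12 (rule 89): 00100001
Gen 13 (rule 41): 10001100
Gen 14 (rule 184): 01001010
Gen 15 (rule 89): 00100001
Gen 16 (rule 41): 10001100

Answer: 10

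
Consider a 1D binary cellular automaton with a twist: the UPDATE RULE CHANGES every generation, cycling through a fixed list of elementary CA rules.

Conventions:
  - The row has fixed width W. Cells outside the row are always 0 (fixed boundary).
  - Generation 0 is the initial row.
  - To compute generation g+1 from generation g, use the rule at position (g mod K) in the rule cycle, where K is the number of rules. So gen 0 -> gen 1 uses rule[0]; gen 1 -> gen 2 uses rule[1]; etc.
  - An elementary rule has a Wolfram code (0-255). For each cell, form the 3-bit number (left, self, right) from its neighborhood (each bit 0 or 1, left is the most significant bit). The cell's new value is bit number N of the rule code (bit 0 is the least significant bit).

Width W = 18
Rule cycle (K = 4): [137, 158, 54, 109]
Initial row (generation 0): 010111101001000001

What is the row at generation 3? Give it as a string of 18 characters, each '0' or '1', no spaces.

Gen 0: 010111101001000001
Gen 1 (rule 137): 000111000000011100
Gen 2 (rule 158): 001110100000111010
Gen 3 (rule 54): 010001110001000111

Answer: 010001110001000111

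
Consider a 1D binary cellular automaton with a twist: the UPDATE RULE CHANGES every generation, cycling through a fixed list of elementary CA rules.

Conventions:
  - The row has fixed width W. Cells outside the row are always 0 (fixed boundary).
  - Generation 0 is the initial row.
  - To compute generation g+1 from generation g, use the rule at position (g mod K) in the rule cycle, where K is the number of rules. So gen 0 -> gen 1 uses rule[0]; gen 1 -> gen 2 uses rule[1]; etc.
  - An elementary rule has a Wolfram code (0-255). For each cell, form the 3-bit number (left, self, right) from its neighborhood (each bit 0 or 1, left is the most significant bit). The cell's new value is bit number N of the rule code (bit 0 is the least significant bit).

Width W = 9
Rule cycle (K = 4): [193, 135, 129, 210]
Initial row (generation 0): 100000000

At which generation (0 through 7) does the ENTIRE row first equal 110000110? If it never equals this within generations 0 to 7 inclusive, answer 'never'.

Answer: 5

Derivation:
Gen 0: 100000000
Gen 1 (rule 193): 001111111
Gen 2 (rule 135): 110111110
Gen 3 (rule 129): 000011100
Gen 4 (rule 210): 000101110
Gen 5 (rule 193): 110000110
Gen 6 (rule 135): 000111000
Gen 7 (rule 129): 110010011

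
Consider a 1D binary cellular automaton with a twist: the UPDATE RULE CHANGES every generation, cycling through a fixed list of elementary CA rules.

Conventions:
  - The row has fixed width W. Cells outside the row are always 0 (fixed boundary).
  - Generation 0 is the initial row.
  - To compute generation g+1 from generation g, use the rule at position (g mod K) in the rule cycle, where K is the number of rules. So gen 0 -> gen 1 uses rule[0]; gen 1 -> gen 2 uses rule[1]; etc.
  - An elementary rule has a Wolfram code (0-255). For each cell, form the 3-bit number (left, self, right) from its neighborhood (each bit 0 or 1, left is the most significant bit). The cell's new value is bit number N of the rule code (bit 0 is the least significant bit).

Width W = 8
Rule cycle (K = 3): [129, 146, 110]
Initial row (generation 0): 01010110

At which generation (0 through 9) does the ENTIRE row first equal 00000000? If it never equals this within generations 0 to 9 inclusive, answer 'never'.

Answer: 1

Derivation:
Gen 0: 01010110
Gen 1 (rule 129): 00000000
Gen 2 (rule 146): 00000000
Gen 3 (rule 110): 00000000
Gen 4 (rule 129): 11111111
Gen 5 (rule 146): 01111110
Gen 6 (rule 110): 11000010
Gen 7 (rule 129): 00011000
Gen 8 (rule 146): 00100100
Gen 9 (rule 110): 01101100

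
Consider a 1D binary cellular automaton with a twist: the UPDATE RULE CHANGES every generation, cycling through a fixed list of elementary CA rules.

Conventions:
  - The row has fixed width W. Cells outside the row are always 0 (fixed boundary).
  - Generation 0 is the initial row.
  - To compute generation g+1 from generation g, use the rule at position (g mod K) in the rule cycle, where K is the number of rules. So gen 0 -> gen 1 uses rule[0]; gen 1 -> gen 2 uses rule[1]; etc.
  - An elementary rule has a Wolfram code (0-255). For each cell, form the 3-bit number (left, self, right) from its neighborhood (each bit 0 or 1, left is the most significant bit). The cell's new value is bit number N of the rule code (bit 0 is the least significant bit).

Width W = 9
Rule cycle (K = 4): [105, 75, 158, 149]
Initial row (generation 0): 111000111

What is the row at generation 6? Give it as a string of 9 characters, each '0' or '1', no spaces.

Answer: 001111110

Derivation:
Gen 0: 111000111
Gen 1 (rule 105): 101010101
Gen 2 (rule 75): 000000000
Gen 3 (rule 158): 000000000
Gen 4 (rule 149): 111111111
Gen 5 (rule 105): 100000001
Gen 6 (rule 75): 001111110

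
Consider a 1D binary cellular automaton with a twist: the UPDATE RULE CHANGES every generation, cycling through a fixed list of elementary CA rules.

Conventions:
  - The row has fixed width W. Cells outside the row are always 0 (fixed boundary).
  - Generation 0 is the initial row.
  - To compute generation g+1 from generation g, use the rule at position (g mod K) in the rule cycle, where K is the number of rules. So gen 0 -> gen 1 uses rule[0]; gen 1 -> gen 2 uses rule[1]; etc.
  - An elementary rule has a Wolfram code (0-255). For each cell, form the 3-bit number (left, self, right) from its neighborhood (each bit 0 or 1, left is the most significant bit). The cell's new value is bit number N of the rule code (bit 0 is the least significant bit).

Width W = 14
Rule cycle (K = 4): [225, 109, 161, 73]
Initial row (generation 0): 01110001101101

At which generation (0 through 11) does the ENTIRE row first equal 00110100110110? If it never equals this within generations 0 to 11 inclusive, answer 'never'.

Gen 0: 01110001101101
Gen 1 (rule 225): 00110100110110
Gen 2 (rule 109): 10111100111110
Gen 3 (rule 161): 01011000011100
Gen 4 (rule 73): 00011011010101
Gen 5 (rule 225): 11001101101010
Gen 6 (rule 109): 11001111111110
Gen 7 (rule 161): 00000111111100
Gen 8 (rule 73): 11110100000101
Gen 9 (rule 225): 01111001110010
Gen 10 (rule 109): 01001001010010
Gen 11 (rule 161): 00000000100000

Answer: 1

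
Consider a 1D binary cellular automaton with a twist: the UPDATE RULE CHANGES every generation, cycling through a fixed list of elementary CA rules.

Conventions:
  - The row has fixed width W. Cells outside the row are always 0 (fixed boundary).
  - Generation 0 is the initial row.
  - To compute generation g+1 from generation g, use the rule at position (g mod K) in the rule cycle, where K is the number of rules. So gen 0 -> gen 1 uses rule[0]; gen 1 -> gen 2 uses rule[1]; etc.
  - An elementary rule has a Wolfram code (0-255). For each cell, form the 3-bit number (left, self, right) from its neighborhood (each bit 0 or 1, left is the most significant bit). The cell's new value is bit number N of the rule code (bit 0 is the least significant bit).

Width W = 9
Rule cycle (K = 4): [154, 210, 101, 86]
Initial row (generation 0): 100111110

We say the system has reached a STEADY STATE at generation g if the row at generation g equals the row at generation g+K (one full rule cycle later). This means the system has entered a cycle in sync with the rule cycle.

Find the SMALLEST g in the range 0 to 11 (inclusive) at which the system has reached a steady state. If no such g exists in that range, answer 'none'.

Gen 0: 100111110
Gen 1 (rule 154): 011111101
Gen 2 (rule 210): 101111100
Gen 3 (rule 101): 110000101
Gen 4 (rule 86): 011001101
Gen 5 (rule 154): 110111000
Gen 6 (rule 210): 010011100
Gen 7 (rule 101): 010000101
Gen 8 (rule 86): 111001101
Gen 9 (rule 154): 110111000
Gen 10 (rule 210): 010011100
Gen 11 (rule 101): 010000101
Gen 12 (rule 86): 111001101
Gen 13 (rule 154): 110111000
Gen 14 (rule 210): 010011100
Gen 15 (rule 101): 010000101

Answer: 5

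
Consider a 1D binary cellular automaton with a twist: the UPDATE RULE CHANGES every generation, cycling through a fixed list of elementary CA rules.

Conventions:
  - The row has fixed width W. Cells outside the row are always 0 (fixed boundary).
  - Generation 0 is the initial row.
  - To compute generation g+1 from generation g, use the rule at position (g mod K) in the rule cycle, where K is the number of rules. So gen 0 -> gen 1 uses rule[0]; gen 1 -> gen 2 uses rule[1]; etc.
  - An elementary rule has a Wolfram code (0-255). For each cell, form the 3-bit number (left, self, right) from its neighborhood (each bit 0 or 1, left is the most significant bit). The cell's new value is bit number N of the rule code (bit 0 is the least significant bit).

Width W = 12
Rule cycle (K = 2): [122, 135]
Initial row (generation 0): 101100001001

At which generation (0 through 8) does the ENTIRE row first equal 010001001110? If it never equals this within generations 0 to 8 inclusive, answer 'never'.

Answer: never

Derivation:
Gen 0: 101100001001
Gen 1 (rule 122): 011110010110
Gen 2 (rule 135): 101100110000
Gen 3 (rule 122): 011111111000
Gen 4 (rule 135): 101111110011
Gen 5 (rule 122): 011000011111
Gen 6 (rule 135): 100011101110
Gen 7 (rule 122): 010110111011
Gen 8 (rule 135): 110000010000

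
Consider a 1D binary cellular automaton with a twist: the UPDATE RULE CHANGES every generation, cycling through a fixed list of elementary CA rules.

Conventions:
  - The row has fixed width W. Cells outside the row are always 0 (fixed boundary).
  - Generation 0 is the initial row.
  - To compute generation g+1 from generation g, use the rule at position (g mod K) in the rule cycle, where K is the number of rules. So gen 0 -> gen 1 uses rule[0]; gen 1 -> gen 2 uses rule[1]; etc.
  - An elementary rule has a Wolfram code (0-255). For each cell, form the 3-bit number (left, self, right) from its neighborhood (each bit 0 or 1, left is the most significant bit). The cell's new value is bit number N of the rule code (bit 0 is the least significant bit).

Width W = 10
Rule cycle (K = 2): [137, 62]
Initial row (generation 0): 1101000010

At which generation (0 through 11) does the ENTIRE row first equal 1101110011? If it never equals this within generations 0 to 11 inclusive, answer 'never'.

Answer: 4

Derivation:
Gen 0: 1101000010
Gen 1 (rule 137): 1000011000
Gen 2 (rule 62): 1100110100
Gen 3 (rule 137): 1000100001
Gen 4 (rule 62): 1101110011
Gen 5 (rule 137): 1001100010
Gen 6 (rule 62): 1111010111
Gen 7 (rule 137): 1110000110
Gen 8 (rule 62): 1001001101
Gen 9 (rule 137): 0000001000
Gen 10 (rule 62): 0000011100
Gen 11 (rule 137): 1111011001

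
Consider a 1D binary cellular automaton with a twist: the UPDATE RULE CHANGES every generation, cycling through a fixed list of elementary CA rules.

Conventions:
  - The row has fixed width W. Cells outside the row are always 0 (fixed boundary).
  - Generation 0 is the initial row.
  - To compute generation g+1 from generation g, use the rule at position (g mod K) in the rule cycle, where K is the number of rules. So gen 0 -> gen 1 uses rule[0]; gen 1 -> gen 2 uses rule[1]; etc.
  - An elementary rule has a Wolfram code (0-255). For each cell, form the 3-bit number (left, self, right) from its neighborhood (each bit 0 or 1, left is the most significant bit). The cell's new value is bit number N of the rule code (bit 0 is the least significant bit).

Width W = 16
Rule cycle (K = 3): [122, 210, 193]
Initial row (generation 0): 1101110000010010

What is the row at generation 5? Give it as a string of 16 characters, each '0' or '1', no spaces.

Gen 0: 1101110000010010
Gen 1 (rule 122): 1111011000101101
Gen 2 (rule 210): 0111001101000100
Gen 3 (rule 193): 0011000100010001
Gen 4 (rule 122): 0111101010101010
Gen 5 (rule 210): 1011100000000001

Answer: 1011100000000001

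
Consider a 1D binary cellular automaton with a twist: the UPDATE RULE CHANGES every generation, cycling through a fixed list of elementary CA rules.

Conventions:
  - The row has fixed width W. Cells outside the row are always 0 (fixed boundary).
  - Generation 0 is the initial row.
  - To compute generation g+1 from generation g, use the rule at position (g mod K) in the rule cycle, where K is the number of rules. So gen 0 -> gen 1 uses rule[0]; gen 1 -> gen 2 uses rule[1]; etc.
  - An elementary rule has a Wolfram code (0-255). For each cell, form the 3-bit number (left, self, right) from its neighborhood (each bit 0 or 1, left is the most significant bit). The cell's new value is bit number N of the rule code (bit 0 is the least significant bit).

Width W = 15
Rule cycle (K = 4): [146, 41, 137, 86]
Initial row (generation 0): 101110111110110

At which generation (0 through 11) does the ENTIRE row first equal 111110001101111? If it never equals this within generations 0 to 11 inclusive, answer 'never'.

Gen 0: 101110111110110
Gen 1 (rule 146): 000100011100001
Gen 2 (rule 41): 110001010001100
Gen 3 (rule 137): 100100000101001
Gen 4 (rule 86): 111110001101111
Gen 5 (rule 146): 011101010000110
Gen 6 (rule 41): 010010100110100
Gen 7 (rule 137): 000000000100001
Gen 8 (rule 86): 000000001110011
Gen 9 (rule 146): 000000010101100
Gen 10 (rule 41): 111111001011001
Gen 11 (rule 137): 111110000010000

Answer: 4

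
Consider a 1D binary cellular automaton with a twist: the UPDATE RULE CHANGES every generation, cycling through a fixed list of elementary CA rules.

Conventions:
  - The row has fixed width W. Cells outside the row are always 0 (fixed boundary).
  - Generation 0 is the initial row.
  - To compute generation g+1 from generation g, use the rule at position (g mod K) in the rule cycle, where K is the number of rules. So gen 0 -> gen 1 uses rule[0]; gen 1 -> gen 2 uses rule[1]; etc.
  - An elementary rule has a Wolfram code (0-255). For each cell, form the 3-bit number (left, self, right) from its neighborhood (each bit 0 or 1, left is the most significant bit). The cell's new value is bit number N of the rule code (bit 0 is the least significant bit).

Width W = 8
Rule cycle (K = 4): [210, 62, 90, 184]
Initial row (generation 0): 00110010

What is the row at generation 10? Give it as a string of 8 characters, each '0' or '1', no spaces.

Answer: 00110111

Derivation:
Gen 0: 00110010
Gen 1 (rule 210): 01011101
Gen 2 (rule 62): 11110011
Gen 3 (rule 90): 10011111
Gen 4 (rule 184): 01011110
Gen 5 (rule 210): 10001111
Gen 6 (rule 62): 11011000
Gen 7 (rule 90): 11011100
Gen 8 (rule 184): 10111010
Gen 9 (rule 210): 00011001
Gen 10 (rule 62): 00110111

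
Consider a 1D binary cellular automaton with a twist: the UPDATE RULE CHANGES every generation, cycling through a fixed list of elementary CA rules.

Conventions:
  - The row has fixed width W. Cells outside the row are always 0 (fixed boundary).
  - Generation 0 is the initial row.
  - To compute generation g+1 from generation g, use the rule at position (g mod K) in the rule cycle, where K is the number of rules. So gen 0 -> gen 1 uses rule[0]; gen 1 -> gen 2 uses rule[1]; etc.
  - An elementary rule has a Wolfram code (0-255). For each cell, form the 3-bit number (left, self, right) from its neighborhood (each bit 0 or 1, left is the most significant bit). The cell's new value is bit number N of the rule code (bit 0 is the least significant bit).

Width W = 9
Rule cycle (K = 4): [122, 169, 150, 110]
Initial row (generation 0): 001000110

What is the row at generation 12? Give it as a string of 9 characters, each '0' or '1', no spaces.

Answer: 111000111

Derivation:
Gen 0: 001000110
Gen 1 (rule 122): 010101111
Gen 2 (rule 169): 001011110
Gen 3 (rule 150): 011001101
Gen 4 (rule 110): 111011111
Gen 5 (rule 122): 101110001
Gen 6 (rule 169): 011100100
Gen 7 (rule 150): 101011110
Gen 8 (rule 110): 111110010
Gen 9 (rule 122): 100011101
Gen 10 (rule 169): 001011010
Gen 11 (rule 150): 011000011
Gen 12 (rule 110): 111000111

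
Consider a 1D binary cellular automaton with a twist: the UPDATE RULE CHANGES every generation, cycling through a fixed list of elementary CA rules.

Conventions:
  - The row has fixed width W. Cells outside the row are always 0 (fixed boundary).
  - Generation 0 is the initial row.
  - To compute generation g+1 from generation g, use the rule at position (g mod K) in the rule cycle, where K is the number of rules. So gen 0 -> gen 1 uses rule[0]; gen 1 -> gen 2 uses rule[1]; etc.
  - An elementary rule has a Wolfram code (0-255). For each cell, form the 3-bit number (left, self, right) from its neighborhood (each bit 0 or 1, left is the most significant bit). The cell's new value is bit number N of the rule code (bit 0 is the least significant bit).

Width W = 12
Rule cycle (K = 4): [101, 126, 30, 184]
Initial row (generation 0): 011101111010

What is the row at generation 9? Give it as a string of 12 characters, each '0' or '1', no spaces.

Gen 0: 011101111010
Gen 1 (rule 101): 000110001110
Gen 2 (rule 126): 001111011011
Gen 3 (rule 30): 011000010010
Gen 4 (rule 184): 010100001001
Gen 5 (rule 101): 011101101001
Gen 6 (rule 126): 110111111111
Gen 7 (rule 30): 100100000000
Gen 8 (rule 184): 010010000000
Gen 9 (rule 101): 010010111111

Answer: 010010111111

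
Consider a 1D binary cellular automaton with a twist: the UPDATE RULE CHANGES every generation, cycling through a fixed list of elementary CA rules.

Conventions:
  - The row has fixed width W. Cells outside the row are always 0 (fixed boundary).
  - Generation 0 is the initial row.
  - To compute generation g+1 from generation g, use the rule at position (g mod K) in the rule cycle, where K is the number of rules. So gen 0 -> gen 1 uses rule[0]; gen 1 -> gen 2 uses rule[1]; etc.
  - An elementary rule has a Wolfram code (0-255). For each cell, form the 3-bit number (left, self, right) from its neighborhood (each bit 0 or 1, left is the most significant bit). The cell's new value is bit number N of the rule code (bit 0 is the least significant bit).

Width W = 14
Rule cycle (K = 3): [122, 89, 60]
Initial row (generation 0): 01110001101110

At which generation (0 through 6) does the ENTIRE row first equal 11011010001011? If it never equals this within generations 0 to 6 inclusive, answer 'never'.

Answer: 2

Derivation:
Gen 0: 01110001101110
Gen 1 (rule 122): 11011011111011
Gen 2 (rule 89): 11011010001011
Gen 3 (rule 60): 10110111001110
Gen 4 (rule 122): 01111101111011
Gen 5 (rule 89): 01000101001011
Gen 6 (rule 60): 01100111101110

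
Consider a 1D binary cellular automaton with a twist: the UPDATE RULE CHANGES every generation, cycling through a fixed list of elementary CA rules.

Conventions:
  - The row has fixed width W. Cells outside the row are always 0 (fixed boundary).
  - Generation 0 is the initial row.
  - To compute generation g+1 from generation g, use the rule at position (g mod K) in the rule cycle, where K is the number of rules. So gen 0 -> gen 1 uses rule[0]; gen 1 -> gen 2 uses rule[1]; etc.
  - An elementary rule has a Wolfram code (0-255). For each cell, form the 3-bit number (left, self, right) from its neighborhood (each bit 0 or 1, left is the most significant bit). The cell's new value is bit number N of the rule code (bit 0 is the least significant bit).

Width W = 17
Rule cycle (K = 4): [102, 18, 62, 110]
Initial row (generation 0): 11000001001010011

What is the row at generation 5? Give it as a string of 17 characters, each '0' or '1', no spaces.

Answer: 10000110000000000

Derivation:
Gen 0: 11000001001010011
Gen 1 (rule 102): 01000011011110101
Gen 2 (rule 18): 10100100000000000
Gen 3 (rule 62): 11111110000000000
Gen 4 (rule 110): 10000010000000000
Gen 5 (rule 102): 10000110000000000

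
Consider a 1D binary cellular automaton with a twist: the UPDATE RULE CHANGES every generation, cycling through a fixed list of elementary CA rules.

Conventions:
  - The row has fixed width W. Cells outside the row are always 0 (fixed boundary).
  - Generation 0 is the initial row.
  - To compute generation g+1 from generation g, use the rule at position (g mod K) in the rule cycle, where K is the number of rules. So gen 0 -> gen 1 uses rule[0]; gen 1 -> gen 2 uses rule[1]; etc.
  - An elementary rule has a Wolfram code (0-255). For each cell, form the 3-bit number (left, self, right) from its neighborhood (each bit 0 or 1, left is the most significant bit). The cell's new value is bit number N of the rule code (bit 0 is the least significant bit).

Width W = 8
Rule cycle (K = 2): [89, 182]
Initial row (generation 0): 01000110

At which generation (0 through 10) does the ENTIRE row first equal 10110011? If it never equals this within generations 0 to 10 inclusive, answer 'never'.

Gen 0: 01000110
Gen 1 (rule 89): 00110111
Gen 2 (rule 182): 01001010
Gen 3 (rule 89): 00100001
Gen 4 (rule 182): 01110011
Gen 5 (rule 89): 01011011
Gen 6 (rule 182): 11100100
Gen 7 (rule 89): 10110011
Gen 8 (rule 182): 11001100
Gen 9 (rule 89): 11101111
Gen 10 (rule 182): 01010110

Answer: 7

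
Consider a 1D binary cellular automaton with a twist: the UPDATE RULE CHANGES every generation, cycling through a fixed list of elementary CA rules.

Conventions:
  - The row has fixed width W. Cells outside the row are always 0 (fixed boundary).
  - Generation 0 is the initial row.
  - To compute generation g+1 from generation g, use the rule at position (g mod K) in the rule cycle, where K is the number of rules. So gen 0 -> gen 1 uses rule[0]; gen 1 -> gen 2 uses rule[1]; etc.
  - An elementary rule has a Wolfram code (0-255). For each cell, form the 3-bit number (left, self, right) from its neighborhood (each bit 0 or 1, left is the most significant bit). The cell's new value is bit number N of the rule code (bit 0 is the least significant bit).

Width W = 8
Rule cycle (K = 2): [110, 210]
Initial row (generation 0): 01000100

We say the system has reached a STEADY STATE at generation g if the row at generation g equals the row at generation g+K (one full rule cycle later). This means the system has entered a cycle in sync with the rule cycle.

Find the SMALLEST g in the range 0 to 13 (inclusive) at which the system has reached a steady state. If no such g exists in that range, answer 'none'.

Gen 0: 01000100
Gen 1 (rule 110): 11001100
Gen 2 (rule 210): 01110110
Gen 3 (rule 110): 11011110
Gen 4 (rule 210): 01001111
Gen 5 (rule 110): 11011001
Gen 6 (rule 210): 01001110
Gen 7 (rule 110): 11011010
Gen 8 (rule 210): 01001001
Gen 9 (rule 110): 11011011
Gen 10 (rule 210): 01001001
Gen 11 (rule 110): 11011011
Gen 12 (rule 210): 01001001
Gen 13 (rule 110): 11011011
Gen 14 (rule 210): 01001001
Gen 15 (rule 110): 11011011

Answer: 8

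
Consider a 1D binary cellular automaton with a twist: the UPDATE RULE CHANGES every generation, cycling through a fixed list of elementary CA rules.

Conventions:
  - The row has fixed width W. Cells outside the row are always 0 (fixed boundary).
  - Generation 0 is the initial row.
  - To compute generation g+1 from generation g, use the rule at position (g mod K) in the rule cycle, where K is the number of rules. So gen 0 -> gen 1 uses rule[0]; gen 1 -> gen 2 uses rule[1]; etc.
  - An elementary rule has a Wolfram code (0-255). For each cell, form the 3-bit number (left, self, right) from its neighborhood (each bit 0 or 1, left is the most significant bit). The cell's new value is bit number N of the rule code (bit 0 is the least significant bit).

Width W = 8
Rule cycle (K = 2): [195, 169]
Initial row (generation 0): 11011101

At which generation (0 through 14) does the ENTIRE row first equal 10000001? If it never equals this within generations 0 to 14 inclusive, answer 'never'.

Gen 0: 11011101
Gen 1 (rule 195): 01001100
Gen 2 (rule 169): 00001001
Gen 3 (rule 195): 11110010
Gen 4 (rule 169): 11100000
Gen 5 (rule 195): 01101111
Gen 6 (rule 169): 01011110
Gen 7 (rule 195): 10001110
Gen 8 (rule 169): 00101100
Gen 9 (rule 195): 11000101
Gen 10 (rule 169): 10010010
Gen 11 (rule 195): 00100100
Gen 12 (rule 169): 10000001
Gen 13 (rule 195): 00111110
Gen 14 (rule 169): 10111100

Answer: 12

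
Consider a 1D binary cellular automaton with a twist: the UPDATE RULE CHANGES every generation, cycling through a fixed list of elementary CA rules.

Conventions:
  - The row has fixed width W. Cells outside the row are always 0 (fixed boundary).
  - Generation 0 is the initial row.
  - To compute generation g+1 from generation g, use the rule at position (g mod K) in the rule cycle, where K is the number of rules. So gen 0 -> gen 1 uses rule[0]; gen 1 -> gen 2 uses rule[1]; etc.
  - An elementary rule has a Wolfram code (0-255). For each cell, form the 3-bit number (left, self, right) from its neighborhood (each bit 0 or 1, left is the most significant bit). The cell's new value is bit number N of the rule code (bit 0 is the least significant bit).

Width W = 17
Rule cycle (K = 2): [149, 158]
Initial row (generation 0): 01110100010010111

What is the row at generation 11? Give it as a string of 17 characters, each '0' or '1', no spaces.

Gen 0: 01110100010010111
Gen 1 (rule 149): 00100111011010010
Gen 2 (rule 158): 01111110010011111
Gen 3 (rule 149): 00111101011001110
Gen 4 (rule 158): 01111001010111101
Gen 5 (rule 149): 00110101010011001
Gen 6 (rule 158): 01100101011110111
Gen 7 (rule 149): 00010101001100010
Gen 8 (rule 158): 00110101111010111
Gen 9 (rule 149): 10000100110010010
Gen 10 (rule 158): 11001111101111111
Gen 11 (rule 149): 00100111000111110

Answer: 00100111000111110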